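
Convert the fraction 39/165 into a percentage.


Percentage = (part / whole) × 100
= (39 / 165) × 100
≈ 23.64%

23.64%


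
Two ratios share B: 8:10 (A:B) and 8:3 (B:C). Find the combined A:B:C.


Match B: multiply A:B by 8 → 64:80
Multiply B:C by 10 → 80:30
Combined: 64:80:30
GCD = 2
= 32:40:15

32:40:15


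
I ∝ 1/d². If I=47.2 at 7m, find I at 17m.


I₁d₁² = I₂d₂²
I₂ = I₁ × (d₁/d₂)²
= 47.2 × (7/17)²
= 47.2 × 49/289
= 2312.8/289
≈ 8.0028

8.0028


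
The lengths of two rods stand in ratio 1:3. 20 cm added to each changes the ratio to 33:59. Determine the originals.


Let A = 1k, B = 3k.
(1k + 20) / (3k + 20) = 33/59
Cross-multiply: 59(1k + 20) = 33(3k + 20)
59k + 1180 = 99k + 660
59k - 99k = 660 - 1180
-40k = -520
k = -520/-40 = 13
A = 1×13 = 13, B = 3×13 = 39
= A = 13, B = 39

A = 13, B = 39


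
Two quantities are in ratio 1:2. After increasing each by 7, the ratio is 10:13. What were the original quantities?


Let A = 1k, B = 2k.
(1k + 7) / (2k + 7) = 10/13
Cross-multiply: 13(1k + 7) = 10(2k + 7)
13k + 91 = 20k + 70
13k - 20k = 70 - 91
-7k = -21
k = -21/-7 = 3
A = 1×3 = 3, B = 2×3 = 6
= A = 3, B = 6

A = 3, B = 6


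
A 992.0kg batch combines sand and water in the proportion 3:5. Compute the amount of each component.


Total parts = 3 + 5 = 8
sand: 992.0 × 3/8 = 372.0kg
water: 992.0 × 5/8 = 620.0kg
= 372.0kg and 620.0kg

372.0kg and 620.0kg


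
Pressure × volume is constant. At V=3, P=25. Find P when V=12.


Inverse proportion: x × y = constant
k = 3 × 25 = 75
y₂ = k / 12 = 75 / 12
= 6.25

6.25


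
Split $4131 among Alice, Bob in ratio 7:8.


Total parts = 7 + 8 = 15
Alice: 4131 × 7/15 = 1927.80
Bob: 4131 × 8/15 = 2203.20
= Alice: $1927.80, Bob: $2203.20

Alice: $1927.80, Bob: $2203.20


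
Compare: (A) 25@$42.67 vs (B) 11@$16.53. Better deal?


Deal A: $42.67/25 = $1.7068/unit
Deal B: $16.53/11 = $1.5027/unit
B is cheaper per unit
= Deal B

Deal B


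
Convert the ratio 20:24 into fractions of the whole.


Total parts = 20 + 24 = 44
First part: 20/44 = 5/11
Second part: 24/44 = 6/11
= 5/11 and 6/11

5/11 and 6/11


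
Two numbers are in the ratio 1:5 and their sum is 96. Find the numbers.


Let A = 1k, B = 5k.
1k + 5k = 96
6k = 96 → k = 96/6 = 16
A = 1×16 = 16, B = 5×16 = 80
= A = 16, B = 80

A = 16, B = 80


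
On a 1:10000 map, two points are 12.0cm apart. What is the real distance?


Real distance = map distance × scale
= 12.0cm × 10000
= 120000 cm = 1200.0 m
= 1.200 km

1.200 km


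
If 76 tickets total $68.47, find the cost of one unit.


Unit rate = total / quantity
= 68.47 / 76
= $0.90 per unit

$0.90 per unit


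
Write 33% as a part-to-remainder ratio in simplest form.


33% means 33 parts out of 100; remainder = 67
Part : remainder = 33:67
GCD = 1
= 33:67

33:67


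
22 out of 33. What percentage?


Percentage = (part / whole) × 100
= (22 / 33) × 100
≈ 66.67%

66.67%


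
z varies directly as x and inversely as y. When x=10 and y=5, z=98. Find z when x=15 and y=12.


z = k·x/y
Solve for k using the known point: k = z·y/x = 98×5/10 = 490/10 = 49.0000
Now evaluate at x=15, y=12:
z = k × 15 / 12 = (490 × 15) / (10 × 12) = 7350/120
= 61.2500

61.2500


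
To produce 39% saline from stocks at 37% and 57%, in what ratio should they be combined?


Let x parts of 37% mix with y parts of 57%.
37x + 57y = 39(x + y)
37x + 57y = 39x + 39y
x(37 - 39) = y(39 - 57)
x/y = (57 - 39)/(39 - 37) = 18/2
Simplify: 9:1
= 9:1

9:1


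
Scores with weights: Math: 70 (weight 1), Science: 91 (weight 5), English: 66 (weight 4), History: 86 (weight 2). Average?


Numerator = 70×1 + 91×5 + 66×4 + 86×2
= 70 + 455 + 264 + 172
= 961
Total weight = 12
Weighted avg = 961/12
= 80.08

80.08


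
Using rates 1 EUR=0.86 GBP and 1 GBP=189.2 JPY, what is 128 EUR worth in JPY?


Step 1: 128 EUR × 0.86 = 110.08 GBP
Step 2: 110.08 GBP × 189.2 = 20827.14 JPY
Implied rate EUR→JPY = 0.86 × 189.2 = 162.7120
= 20827.14 JPY

20827.14 JPY


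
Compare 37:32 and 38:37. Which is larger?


37/32 = 1.1562
38/37 = 1.0270
1.1562 > 1.0270, so 37:32 is greater
= 37:32

37:32


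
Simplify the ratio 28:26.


GCD(28, 26) = 2
28/2 : 26/2
= 14:13

14:13


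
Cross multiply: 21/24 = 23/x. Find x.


Cross multiply: 21 × x = 24 × 23
21x = 552
x = 552 / 21
= 26.29

26.29


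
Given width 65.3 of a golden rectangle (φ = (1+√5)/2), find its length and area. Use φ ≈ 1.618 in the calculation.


φ = (1 + √5) / 2 ≈ 1.618
Length = width × φ = 65.3 × 1.618 = 105.6554
≈ 105.66
Area = width × length = 65.3 × 105.6554 = 6899.29762 ≈ 6899.30
= Length: 105.66, Area: 6899.30

Length: 105.66, Area: 6899.30


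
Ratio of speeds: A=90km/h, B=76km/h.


Ratio = 90:76
GCD = 2
Simplified = 45:38
Time ratio (same distance) = 38:45
Speed ratio = 45:38

45:38


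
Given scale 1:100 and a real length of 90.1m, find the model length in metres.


Model size = real / scale
= 90.1 / 100
= 0.9010 m

0.9010 m


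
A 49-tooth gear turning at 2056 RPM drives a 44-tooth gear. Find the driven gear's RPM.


Gear ratio = 49:44 = 49:44
RPM_B = RPM_A × (teeth_A / teeth_B)
= 2056 × (49/44)
= 2289.6 RPM

2289.6 RPM


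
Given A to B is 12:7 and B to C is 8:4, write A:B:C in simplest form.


Match B: multiply A:B by 8 → 96:56
Multiply B:C by 7 → 56:28
Combined: 96:56:28
GCD = 4
= 24:14:7

24:14:7


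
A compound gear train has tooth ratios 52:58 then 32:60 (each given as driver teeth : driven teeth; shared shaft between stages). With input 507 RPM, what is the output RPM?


Stage 1: RPM_B = RPM_A × t_A/t_B = 507 × 52/58 = 26364/58 ≈ 454.55
B and C share a shaft → RPM_C = RPM_B
Stage 2: RPM_D = RPM_C × t_C/t_D = RPM_A × (t_A×t_C)/(t_B×t_D)
Overall ratio = (52×32)/(58×60) = 1664/3480
RPM_D = 507 × 1664/3480 = 843648/3480
≈ 242.43 RPM

242.43 RPM


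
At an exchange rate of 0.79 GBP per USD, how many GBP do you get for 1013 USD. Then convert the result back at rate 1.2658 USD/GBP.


Amount × rate = 1013 × 0.79 = 800.27 GBP
Round-trip: 800.27 × 1.2658 = 1012.98 USD
= 800.27 GBP, then 1012.98 USD

800.27 GBP, then 1012.98 USD


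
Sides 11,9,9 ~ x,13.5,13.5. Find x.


Scale factor = 13.5/9 = 1.5
Missing side = 11 × 1.5
= 16.5

16.5


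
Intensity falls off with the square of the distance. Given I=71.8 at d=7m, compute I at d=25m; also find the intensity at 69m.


I₁d₁² = I₂d₂²
I at 25m = 71.8 × (7/25)² = 71.8 × 49/625 = 3518.2/625 ≈ 5.6291
I at 69m = 71.8 × (7/69)² = 71.8 × 49/4761 = 3518.2/4761 ≈ 0.7390
= 5.6291 and 0.7390

5.6291 and 0.7390


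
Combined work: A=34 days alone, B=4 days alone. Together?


Rate of A = 1/34 per day
Rate of B = 1/4 per day
Combined rate = 1/34 + 1/4 = 38/136 ≈ 0.2794 per day
Days = 1 / combined rate = 136/38
≈ 3.58 days

3.58 days


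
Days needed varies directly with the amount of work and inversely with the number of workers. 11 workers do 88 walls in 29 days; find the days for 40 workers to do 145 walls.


Days ∝ work / workers, so d₂ = d₁ × (m₁/m₂) × (w₂/w₁)
Workers factor (inverse): 11/40 = 0.2750
Work factor (direct): 145/88 ≈ 1.6477
d₂ = 29 × 11/40 × 145/88 = (29 × 11 × 145) / (40 × 88) = 46255/3520
≈ 13.14 days

13.14 days


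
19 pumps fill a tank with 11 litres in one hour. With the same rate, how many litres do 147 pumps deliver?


Direct proportion: y/x = constant
k = 11/19 ≈ 0.5789
y₂ = k × 147 = 11 × 147 / 19 = 1617/19
≈ 85.11

85.11


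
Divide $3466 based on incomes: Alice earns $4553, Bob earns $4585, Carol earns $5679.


Total income = 4553 + 4585 + 5679 = $14817
Alice: $3466 × 4553/14817 = $1065.04
Bob: $3466 × 4585/14817 = $1072.53
Carol: $3466 × 5679/14817 = $1328.43
= Alice: $1065.04, Bob: $1072.53, Carol: $1328.43

Alice: $1065.04, Bob: $1072.53, Carol: $1328.43


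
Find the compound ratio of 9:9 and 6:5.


Compound ratio = (9×6) : (9×5)
= 54:45
GCD = 9
= 6:5

6:5


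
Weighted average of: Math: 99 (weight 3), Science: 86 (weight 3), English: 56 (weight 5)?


Numerator = 99×3 + 86×3 + 56×5
= 297 + 258 + 280
= 835
Total weight = 11
Weighted avg = 835/11
= 75.91

75.91


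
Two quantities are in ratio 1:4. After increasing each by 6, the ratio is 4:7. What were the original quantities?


Let A = 1k, B = 4k.
(1k + 6) / (4k + 6) = 4/7
Cross-multiply: 7(1k + 6) = 4(4k + 6)
7k + 42 = 16k + 24
7k - 16k = 24 - 42
-9k = -18
k = -18/-9 = 2
A = 1×2 = 2, B = 4×2 = 8
= A = 2, B = 8

A = 2, B = 8


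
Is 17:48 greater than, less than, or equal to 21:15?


17/48 = 0.3542
21/15 = 1.4000
0.3542 < 1.4000, so 17:48 is less
= less than

less than


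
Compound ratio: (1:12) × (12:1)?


Compound ratio = (1×12) : (12×1)
= 12:12
GCD = 12
= 1:1

1:1


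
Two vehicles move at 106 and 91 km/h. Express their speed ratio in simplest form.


Ratio = 106:91
GCD = 1
Simplified = 106:91
Time ratio (same distance) = 91:106
Speed ratio = 106:91

106:91


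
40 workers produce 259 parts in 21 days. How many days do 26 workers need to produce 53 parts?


Days ∝ work / workers, so d₂ = d₁ × (m₁/m₂) × (w₂/w₁)
Workers factor (inverse): 40/26 ≈ 1.5385
Work factor (direct): 53/259 ≈ 0.2046
d₂ = 21 × 40/26 × 53/259 = (21 × 40 × 53) / (26 × 259) = 44520/6734
≈ 6.61 days

6.61 days


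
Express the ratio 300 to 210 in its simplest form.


GCD(300, 210) = 30
300/30 : 210/30
= 10:7

10:7


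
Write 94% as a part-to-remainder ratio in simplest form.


94% means 94 parts out of 100; remainder = 6
Part : remainder = 94:6
GCD = 2
= 47:3

47:3


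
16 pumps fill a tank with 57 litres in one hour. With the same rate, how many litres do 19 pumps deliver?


Direct proportion: y/x = constant
k = 57/16 = 3.5625
y₂ = k × 19 = 57 × 19 / 16 = 1083/16
≈ 67.69

67.69


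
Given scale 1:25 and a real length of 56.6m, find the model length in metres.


Model size = real / scale
= 56.6 / 25
= 2.2640 m

2.2640 m


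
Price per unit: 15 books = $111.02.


Unit rate = total / quantity
= 111.02 / 15
= $7.40 per unit

$7.40 per unit


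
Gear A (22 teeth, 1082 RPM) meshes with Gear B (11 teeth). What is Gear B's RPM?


Gear ratio = 22:11 = 2:1
RPM_B = RPM_A × (teeth_A / teeth_B)
= 1082 × (22/11)
= 2164.0 RPM

2164.0 RPM


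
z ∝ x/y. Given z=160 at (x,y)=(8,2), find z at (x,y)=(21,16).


z = k·x/y
Solve for k using the known point: k = z·y/x = 160×2/8 = 320/8 = 40.0000
Now evaluate at x=21, y=16:
z = k × 21 / 16 = (320 × 21) / (8 × 16) = 6720/128
= 52.5000

52.5000


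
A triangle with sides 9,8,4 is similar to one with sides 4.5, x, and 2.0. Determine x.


Scale factor = 4.5/9 = 0.5
Missing side = 8 × 0.5
= 4.0

4.0


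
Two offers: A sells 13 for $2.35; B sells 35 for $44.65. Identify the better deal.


Deal A: $2.35/13 = $0.1808/unit
Deal B: $44.65/35 = $1.2757/unit
A is cheaper per unit
= Deal A

Deal A


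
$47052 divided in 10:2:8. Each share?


Total parts = 10 + 2 + 8 = 20
Part 1: 47052 × 10/20 = 23526.00
Part 2: 47052 × 2/20 = 4705.20
Part 3: 47052 × 8/20 = 18820.80
= Part 1: $23526.00, Part 2: $4705.20, Part 3: $18820.80

Part 1: $23526.00, Part 2: $4705.20, Part 3: $18820.80


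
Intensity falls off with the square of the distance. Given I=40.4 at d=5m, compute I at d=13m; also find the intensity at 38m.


I₁d₁² = I₂d₂²
I at 13m = 40.4 × (5/13)² = 40.4 × 25/169 = 1010/169 ≈ 5.9763
I at 38m = 40.4 × (5/38)² = 40.4 × 25/1444 = 1010/1444 ≈ 0.6994
= 5.9763 and 0.6994

5.9763 and 0.6994


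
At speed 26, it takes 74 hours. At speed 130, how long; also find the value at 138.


Inverse proportion: x × y = constant
k = 26 × 74 = 1924
At x=130: k/130 = 14.80
At x=138: k/138 = 13.94
= 14.80 and 13.94

14.80 and 13.94


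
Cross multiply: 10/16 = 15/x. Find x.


Cross multiply: 10 × x = 16 × 15
10x = 240
x = 240 / 10
= 24.00

24.00


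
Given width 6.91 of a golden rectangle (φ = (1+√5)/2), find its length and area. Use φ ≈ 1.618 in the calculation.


φ = (1 + √5) / 2 ≈ 1.618
Length = width × φ = 6.91 × 1.618 = 11.18038
≈ 11.18
Area = width × length = 6.91 × 11.18038 = 77.2564258 ≈ 77.26
= Length: 11.18, Area: 77.26

Length: 11.18, Area: 77.26


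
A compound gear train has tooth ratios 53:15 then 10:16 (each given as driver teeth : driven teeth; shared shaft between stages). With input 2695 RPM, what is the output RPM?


Stage 1: RPM_B = RPM_A × t_A/t_B = 2695 × 53/15 = 142835/15 ≈ 9522.33
B and C share a shaft → RPM_C = RPM_B
Stage 2: RPM_D = RPM_C × t_C/t_D = RPM_A × (t_A×t_C)/(t_B×t_D)
Overall ratio = (53×10)/(15×16) = 530/240
RPM_D = 2695 × 530/240 = 1428350/240
≈ 5951.46 RPM

5951.46 RPM


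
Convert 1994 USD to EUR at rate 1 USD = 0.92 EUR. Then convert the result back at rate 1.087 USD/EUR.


Amount × rate = 1994 × 0.92 = 1834.48 EUR
Round-trip: 1834.48 × 1.087 = 1994.08 USD
= 1834.48 EUR, then 1994.08 USD

1834.48 EUR, then 1994.08 USD


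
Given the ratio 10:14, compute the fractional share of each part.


Total parts = 10 + 14 = 24
First part: 10/24 = 5/12
Second part: 14/24 = 7/12
= 5/12 and 7/12

5/12 and 7/12


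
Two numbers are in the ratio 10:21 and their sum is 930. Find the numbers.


Let A = 10k, B = 21k.
10k + 21k = 930
31k = 930 → k = 930/31 = 30
A = 10×30 = 300, B = 21×30 = 630
= A = 300, B = 630

A = 300, B = 630


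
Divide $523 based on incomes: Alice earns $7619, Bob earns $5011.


Total income = 7619 + 5011 = $12630
Alice: $523 × 7619/12630 = $315.50
Bob: $523 × 5011/12630 = $207.50
= Alice: $315.50, Bob: $207.50

Alice: $315.50, Bob: $207.50


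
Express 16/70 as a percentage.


Percentage = (part / whole) × 100
= (16 / 70) × 100
≈ 22.86%

22.86%


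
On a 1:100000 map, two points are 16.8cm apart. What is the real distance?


Real distance = map distance × scale
= 16.8cm × 100000
= 1680000 cm = 16800.0 m
= 16.800 km

16.800 km


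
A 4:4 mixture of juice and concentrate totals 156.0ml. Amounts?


Total parts = 4 + 4 = 8
juice: 156.0 × 4/8 = 78.0ml
concentrate: 156.0 × 4/8 = 78.0ml
= 78.0ml and 78.0ml

78.0ml and 78.0ml


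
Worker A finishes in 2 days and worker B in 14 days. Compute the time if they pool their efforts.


Rate of A = 1/2 per day
Rate of B = 1/14 per day
Combined rate = 1/2 + 1/14 = 16/28 ≈ 0.5714 per day
Days = 1 / combined rate = 28/16
= 1.75 days

1.75 days


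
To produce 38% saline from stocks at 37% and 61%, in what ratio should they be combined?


Let x parts of 37% mix with y parts of 61%.
37x + 61y = 38(x + y)
37x + 61y = 38x + 38y
x(37 - 38) = y(38 - 61)
x/y = (61 - 38)/(38 - 37) = 23/1
Simplify: 23:1
= 23:1

23:1


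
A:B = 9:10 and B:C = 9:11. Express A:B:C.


Match B: multiply A:B by 9 → 81:90
Multiply B:C by 10 → 90:110
Combined: 81:90:110
GCD = 1
= 81:90:110

81:90:110


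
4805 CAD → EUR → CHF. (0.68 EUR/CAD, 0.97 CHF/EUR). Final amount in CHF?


Step 1: 4805 CAD × 0.68 = 3267.40 EUR
Step 2: 3267.40 EUR × 0.97 = 3169.38 CHF
Implied rate CAD→CHF = 0.68 × 0.97 = 0.6596
= 3169.38 CHF

3169.38 CHF


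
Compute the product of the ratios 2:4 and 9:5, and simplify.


Compound ratio = (2×9) : (4×5)
= 18:20
GCD = 2
= 9:10

9:10


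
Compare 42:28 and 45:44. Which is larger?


42/28 = 1.5000
45/44 = 1.0227
1.5000 > 1.0227, so 42:28 is greater
= 42:28

42:28


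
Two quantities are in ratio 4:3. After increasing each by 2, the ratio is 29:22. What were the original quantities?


Let A = 4k, B = 3k.
(4k + 2) / (3k + 2) = 29/22
Cross-multiply: 22(4k + 2) = 29(3k + 2)
88k + 44 = 87k + 58
88k - 87k = 58 - 44
1k = 14
k = 14/1 = 14
A = 4×14 = 56, B = 3×14 = 42
= A = 56, B = 42

A = 56, B = 42


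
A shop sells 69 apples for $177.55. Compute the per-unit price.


Unit rate = total / quantity
= 177.55 / 69
= $2.57 per unit

$2.57 per unit


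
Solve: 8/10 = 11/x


Cross multiply: 8 × x = 10 × 11
8x = 110
x = 110 / 8
= 13.75

13.75


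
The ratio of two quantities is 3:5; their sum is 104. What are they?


Let A = 3k, B = 5k.
3k + 5k = 104
8k = 104 → k = 104/8 = 13
A = 3×13 = 39, B = 5×13 = 65
= A = 39, B = 65

A = 39, B = 65


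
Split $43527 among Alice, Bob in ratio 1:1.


Total parts = 1 + 1 = 2
Alice: 43527 × 1/2 = 21763.50
Bob: 43527 × 1/2 = 21763.50
= Alice: $21763.50, Bob: $21763.50

Alice: $21763.50, Bob: $21763.50


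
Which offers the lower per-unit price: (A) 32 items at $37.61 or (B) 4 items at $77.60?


Deal A: $37.61/32 = $1.1753/unit
Deal B: $77.60/4 = $19.4000/unit
A is cheaper per unit
= Deal A

Deal A


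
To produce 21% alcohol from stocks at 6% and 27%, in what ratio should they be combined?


Let x parts of 6% mix with y parts of 27%.
6x + 27y = 21(x + y)
6x + 27y = 21x + 21y
x(6 - 21) = y(21 - 27)
x/y = (27 - 21)/(21 - 6) = 6/15
Simplify: 2:5
= 2:5

2:5


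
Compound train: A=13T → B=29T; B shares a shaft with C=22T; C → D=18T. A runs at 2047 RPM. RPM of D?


Stage 1: RPM_B = RPM_A × t_A/t_B = 2047 × 13/29 = 26611/29 ≈ 917.62
B and C share a shaft → RPM_C = RPM_B
Stage 2: RPM_D = RPM_C × t_C/t_D = RPM_A × (t_A×t_C)/(t_B×t_D)
Overall ratio = (13×22)/(29×18) = 286/522
RPM_D = 2047 × 286/522 = 585442/522
≈ 1121.54 RPM

1121.54 RPM


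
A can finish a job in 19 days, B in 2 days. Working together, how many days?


Rate of A = 1/19 per day
Rate of B = 1/2 per day
Combined rate = 1/19 + 1/2 = 21/38 ≈ 0.5526 per day
Days = 1 / combined rate = 38/21
≈ 1.81 days

1.81 days


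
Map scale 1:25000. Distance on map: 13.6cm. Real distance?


Real distance = map distance × scale
= 13.6cm × 25000
= 340000 cm = 3400.0 m
= 3.400 km

3.400 km


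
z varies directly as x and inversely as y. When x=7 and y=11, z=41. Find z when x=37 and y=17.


z = k·x/y
Solve for k using the known point: k = z·y/x = 41×11/7 = 451/7 ≈ 64.4286
Now evaluate at x=37, y=17:
z = k × 37 / 17 = (451 × 37) / (7 × 17) = 16687/119
≈ 140.2269

140.2269


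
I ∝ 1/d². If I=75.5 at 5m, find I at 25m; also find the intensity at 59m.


I₁d₁² = I₂d₂²
I at 25m = 75.5 × (5/25)² = 75.5 × 25/625 = 1887.5/625 = 3.0200
I at 59m = 75.5 × (5/59)² = 75.5 × 25/3481 = 1887.5/3481 ≈ 0.5422
= 3.0200 and 0.5422

3.0200 and 0.5422


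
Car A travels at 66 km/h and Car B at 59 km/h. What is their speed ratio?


Ratio = 66:59
GCD = 1
Simplified = 66:59
Time ratio (same distance) = 59:66
Speed ratio = 66:59

66:59


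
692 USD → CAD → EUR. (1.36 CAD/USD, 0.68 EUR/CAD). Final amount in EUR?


Step 1: 692 USD × 1.36 = 941.12 CAD
Step 2: 941.12 CAD × 0.68 = 639.96 EUR
Implied rate USD→EUR = 1.36 × 0.68 = 0.9248
= 639.96 EUR

639.96 EUR


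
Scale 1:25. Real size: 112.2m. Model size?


Model size = real / scale
= 112.2 / 25
= 4.4880 m

4.4880 m


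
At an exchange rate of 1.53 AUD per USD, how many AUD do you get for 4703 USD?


Amount × rate = 4703 × 1.53
= 7195.59 AUD

7195.59 AUD


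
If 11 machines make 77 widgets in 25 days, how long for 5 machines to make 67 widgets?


Days ∝ work / workers, so d₂ = d₁ × (m₁/m₂) × (w₂/w₁)
Workers factor (inverse): 11/5 = 2.2000
Work factor (direct): 67/77 ≈ 0.8701
d₂ = 25 × 11/5 × 67/77 = (25 × 11 × 67) / (5 × 77) = 18425/385
≈ 47.86 days

47.86 days


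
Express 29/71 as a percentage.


Percentage = (part / whole) × 100
= (29 / 71) × 100
≈ 40.85%

40.85%


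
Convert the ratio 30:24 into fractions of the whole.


Total parts = 30 + 24 = 54
First part: 30/54 = 5/9
Second part: 24/54 = 4/9
= 5/9 and 4/9

5/9 and 4/9


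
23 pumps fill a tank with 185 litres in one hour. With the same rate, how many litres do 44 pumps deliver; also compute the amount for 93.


Direct proportion: y/x = constant
k = 185/23 ≈ 8.0435
y at x=44: k × 44 = 185 × 44 / 23 = 8140/23 ≈ 353.91
y at x=93: k × 93 = 185 × 93 / 23 = 17205/23 ≈ 748.04
= 353.91 and 748.04

353.91 and 748.04


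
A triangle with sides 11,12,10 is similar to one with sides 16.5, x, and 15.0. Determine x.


Scale factor = 16.5/11 = 1.5
Missing side = 12 × 1.5
= 18.0

18.0


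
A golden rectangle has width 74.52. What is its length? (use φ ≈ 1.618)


φ = (1 + √5) / 2 ≈ 1.618
Length = width × φ = 74.52 × 1.618 = 120.57336
≈ 120.57

120.57


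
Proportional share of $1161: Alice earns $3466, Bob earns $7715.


Total income = 3466 + 7715 = $11181
Alice: $1161 × 3466/11181 = $359.90
Bob: $1161 × 7715/11181 = $801.10
= Alice: $359.90, Bob: $801.10

Alice: $359.90, Bob: $801.10


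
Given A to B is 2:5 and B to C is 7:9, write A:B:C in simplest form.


Match B: multiply A:B by 7 → 14:35
Multiply B:C by 5 → 35:45
Combined: 14:35:45
GCD = 1
= 14:35:45

14:35:45


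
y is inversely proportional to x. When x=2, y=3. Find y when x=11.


Inverse proportion: x × y = constant
k = 2 × 3 = 6
y₂ = k / 11 = 6 / 11
= 0.55

0.55


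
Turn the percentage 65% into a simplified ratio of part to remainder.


65% means 65 parts out of 100; remainder = 35
Part : remainder = 65:35
GCD = 5
= 13:7

13:7


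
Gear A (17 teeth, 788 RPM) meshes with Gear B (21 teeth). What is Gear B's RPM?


Gear ratio = 17:21 = 17:21
RPM_B = RPM_A × (teeth_A / teeth_B)
= 788 × (17/21)
= 637.9 RPM

637.9 RPM


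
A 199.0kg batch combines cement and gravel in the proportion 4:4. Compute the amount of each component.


Total parts = 4 + 4 = 8
cement: 199.0 × 4/8 = 99.5kg
gravel: 199.0 × 4/8 = 99.5kg
= 99.5kg and 99.5kg

99.5kg and 99.5kg


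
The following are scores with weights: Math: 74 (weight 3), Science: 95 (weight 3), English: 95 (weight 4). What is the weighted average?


Numerator = 74×3 + 95×3 + 95×4
= 222 + 285 + 380
= 887
Total weight = 10
Weighted avg = 887/10
= 88.70

88.70


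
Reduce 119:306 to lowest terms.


GCD(119, 306) = 17
119/17 : 306/17
= 7:18

7:18


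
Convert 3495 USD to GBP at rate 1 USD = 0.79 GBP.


Amount × rate = 3495 × 0.79
= 2761.05 GBP

2761.05 GBP


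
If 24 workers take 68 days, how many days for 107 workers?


Inverse proportion: x × y = constant
k = 24 × 68 = 1632
y₂ = k / 107 = 1632 / 107
= 15.25

15.25


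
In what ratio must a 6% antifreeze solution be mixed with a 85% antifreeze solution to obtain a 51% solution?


Let x parts of 6% mix with y parts of 85%.
6x + 85y = 51(x + y)
6x + 85y = 51x + 51y
x(6 - 51) = y(51 - 85)
x/y = (85 - 51)/(51 - 6) = 34/45
Simplify: 34:45
= 34:45

34:45


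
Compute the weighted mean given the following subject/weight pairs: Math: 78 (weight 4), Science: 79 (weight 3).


Numerator = 78×4 + 79×3
= 312 + 237
= 549
Total weight = 7
Weighted avg = 549/7
= 78.43

78.43


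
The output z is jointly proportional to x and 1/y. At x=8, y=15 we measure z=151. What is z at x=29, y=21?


z = k·x/y
Solve for k using the known point: k = z·y/x = 151×15/8 = 2265/8 = 283.1250
Now evaluate at x=29, y=21:
z = k × 29 / 21 = (2265 × 29) / (8 × 21) = 65685/168
≈ 390.9821

390.9821


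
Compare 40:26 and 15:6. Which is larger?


40/26 = 1.5385
15/6 = 2.5000
1.5385 < 2.5000, so 40:26 is less
= 15:6

15:6


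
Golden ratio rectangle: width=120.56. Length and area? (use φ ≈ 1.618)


φ = (1 + √5) / 2 ≈ 1.618
Length = width × φ = 120.56 × 1.618 = 195.06608
≈ 195.07
Area = width × length = 120.56 × 195.06608 = 23517.1666048 ≈ 23517.17
= Length: 195.07, Area: 23517.17

Length: 195.07, Area: 23517.17


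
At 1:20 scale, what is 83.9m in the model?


Model size = real / scale
= 83.9 / 20
= 4.1950 m

4.1950 m


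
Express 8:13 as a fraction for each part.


Total parts = 8 + 13 = 21
First part: 8/21 = 8/21
Second part: 13/21 = 13/21
= 8/21 and 13/21

8/21 and 13/21


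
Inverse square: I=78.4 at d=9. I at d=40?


I₁d₁² = I₂d₂²
I₂ = I₁ × (d₁/d₂)²
= 78.4 × (9/40)²
= 78.4 × 81/1600
= 6350.4/1600
= 3.9690

3.9690


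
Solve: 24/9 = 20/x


Cross multiply: 24 × x = 9 × 20
24x = 180
x = 180 / 24
= 7.50

7.50


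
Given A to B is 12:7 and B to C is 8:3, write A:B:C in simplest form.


Match B: multiply A:B by 8 → 96:56
Multiply B:C by 7 → 56:21
Combined: 96:56:21
GCD = 1
= 96:56:21

96:56:21


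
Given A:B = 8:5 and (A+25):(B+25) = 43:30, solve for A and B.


Let A = 8k, B = 5k.
(8k + 25) / (5k + 25) = 43/30
Cross-multiply: 30(8k + 25) = 43(5k + 25)
240k + 750 = 215k + 1075
240k - 215k = 1075 - 750
25k = 325
k = 325/25 = 13
A = 8×13 = 104, B = 5×13 = 65
= A = 104, B = 65

A = 104, B = 65


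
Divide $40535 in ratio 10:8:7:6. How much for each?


Total parts = 10 + 8 + 7 + 6 = 31
Part 1: 40535 × 10/31 = 13075.81
Part 2: 40535 × 8/31 = 10460.65
Part 3: 40535 × 7/31 = 9153.06
Part 4: 40535 × 6/31 = 7845.48
= Part 1: $13075.81, Part 2: $10460.65, Part 3: $9153.06, Part 4: $7845.48

Part 1: $13075.81, Part 2: $10460.65, Part 3: $9153.06, Part 4: $7845.48


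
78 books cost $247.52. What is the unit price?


Unit rate = total / quantity
= 247.52 / 78
= $3.17 per unit

$3.17 per unit


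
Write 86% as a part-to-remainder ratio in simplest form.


86% means 86 parts out of 100; remainder = 14
Part : remainder = 86:14
GCD = 2
= 43:7

43:7


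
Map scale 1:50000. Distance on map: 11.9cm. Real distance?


Real distance = map distance × scale
= 11.9cm × 50000
= 595000 cm = 5950.0 m
= 5.950 km

5.950 km


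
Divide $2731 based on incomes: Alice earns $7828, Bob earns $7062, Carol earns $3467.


Total income = 7828 + 7062 + 3467 = $18357
Alice: $2731 × 7828/18357 = $1164.58
Bob: $2731 × 7062/18357 = $1050.62
Carol: $2731 × 3467/18357 = $515.79
= Alice: $1164.58, Bob: $1050.62, Carol: $515.79

Alice: $1164.58, Bob: $1050.62, Carol: $515.79


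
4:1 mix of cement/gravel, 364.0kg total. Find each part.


Total parts = 4 + 1 = 5
cement: 364.0 × 4/5 = 291.2kg
gravel: 364.0 × 1/5 = 72.8kg
= 291.2kg and 72.8kg

291.2kg and 72.8kg


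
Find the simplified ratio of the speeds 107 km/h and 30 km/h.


Ratio = 107:30
GCD = 1
Simplified = 107:30
Time ratio (same distance) = 30:107
Speed ratio = 107:30

107:30


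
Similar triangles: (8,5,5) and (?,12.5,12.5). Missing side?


Scale factor = 12.5/5 = 2.5
Missing side = 8 × 2.5
= 20.0

20.0


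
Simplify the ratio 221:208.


GCD(221, 208) = 13
221/13 : 208/13
= 17:16

17:16


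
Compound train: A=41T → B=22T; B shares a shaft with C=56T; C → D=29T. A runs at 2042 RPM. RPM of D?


Stage 1: RPM_B = RPM_A × t_A/t_B = 2042 × 41/22 = 83722/22 ≈ 3805.55
B and C share a shaft → RPM_C = RPM_B
Stage 2: RPM_D = RPM_C × t_C/t_D = RPM_A × (t_A×t_C)/(t_B×t_D)
Overall ratio = (41×56)/(22×29) = 2296/638
RPM_D = 2042 × 2296/638 = 4688432/638
≈ 7348.64 RPM

7348.64 RPM


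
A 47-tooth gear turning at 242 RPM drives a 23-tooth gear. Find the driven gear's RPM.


Gear ratio = 47:23 = 47:23
RPM_B = RPM_A × (teeth_A / teeth_B)
= 242 × (47/23)
= 494.5 RPM

494.5 RPM


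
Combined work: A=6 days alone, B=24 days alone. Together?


Rate of A = 1/6 per day
Rate of B = 1/24 per day
Combined rate = 1/6 + 1/24 = 30/144 ≈ 0.2083 per day
Days = 1 / combined rate = 144/30
= 4.80 days

4.80 days


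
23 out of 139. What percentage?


Percentage = (part / whole) × 100
= (23 / 139) × 100
≈ 16.55%

16.55%


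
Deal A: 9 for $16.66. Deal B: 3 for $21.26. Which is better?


Deal A: $16.66/9 = $1.8511/unit
Deal B: $21.26/3 = $7.0867/unit
A is cheaper per unit
= Deal A

Deal A


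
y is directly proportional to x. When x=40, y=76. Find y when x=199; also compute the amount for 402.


Direct proportion: y/x = constant
k = 76/40 = 1.9000
y at x=199: k × 199 = 76 × 199 / 40 = 15124/40 = 378.10
y at x=402: k × 402 = 76 × 402 / 40 = 30552/40 = 763.80
= 378.10 and 763.80

378.10 and 763.80


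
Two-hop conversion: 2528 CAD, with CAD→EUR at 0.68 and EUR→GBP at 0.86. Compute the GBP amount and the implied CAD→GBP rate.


Step 1: 2528 CAD × 0.68 = 1719.04 EUR
Step 2: 1719.04 EUR × 0.86 = 1478.37 GBP
Implied rate CAD→GBP = 0.68 × 0.86 = 0.5848
= 1478.37 GBP; implied rate 0.5848 GBP/CAD

1478.37 GBP; implied rate 0.5848 GBP/CAD


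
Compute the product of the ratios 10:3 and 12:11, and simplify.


Compound ratio = (10×12) : (3×11)
= 120:33
GCD = 3
= 40:11

40:11


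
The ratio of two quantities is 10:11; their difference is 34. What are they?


Let A = 10k, B = 11k.
11k - 10k = 34
1k = 34 → k = 34/1 = 34
A = 10×34 = 340, B = 11×34 = 374
= A = 340, B = 374

A = 340, B = 374


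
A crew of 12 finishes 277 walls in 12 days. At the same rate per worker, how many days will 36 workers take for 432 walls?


Days ∝ work / workers, so d₂ = d₁ × (m₁/m₂) × (w₂/w₁)
Workers factor (inverse): 12/36 ≈ 0.3333
Work factor (direct): 432/277 ≈ 1.5596
d₂ = 12 × 12/36 × 432/277 = (12 × 12 × 432) / (36 × 277) = 62208/9972
≈ 6.24 days

6.24 days


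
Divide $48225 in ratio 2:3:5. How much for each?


Total parts = 2 + 3 + 5 = 10
Part 1: 48225 × 2/10 = 9645.00
Part 2: 48225 × 3/10 = 14467.50
Part 3: 48225 × 5/10 = 24112.50
= Part 1: $9645.00, Part 2: $14467.50, Part 3: $24112.50

Part 1: $9645.00, Part 2: $14467.50, Part 3: $24112.50


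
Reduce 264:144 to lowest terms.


GCD(264, 144) = 24
264/24 : 144/24
= 11:6

11:6


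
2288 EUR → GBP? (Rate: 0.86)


Amount × rate = 2288 × 0.86
= 1967.68 GBP

1967.68 GBP


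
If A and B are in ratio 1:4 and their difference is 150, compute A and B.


Let A = 1k, B = 4k.
4k - 1k = 150
3k = 150 → k = 150/3 = 50
A = 1×50 = 50, B = 4×50 = 200
= A = 50, B = 200

A = 50, B = 200


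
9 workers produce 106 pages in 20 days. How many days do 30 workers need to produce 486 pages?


Days ∝ work / workers, so d₂ = d₁ × (m₁/m₂) × (w₂/w₁)
Workers factor (inverse): 9/30 = 0.3000
Work factor (direct): 486/106 ≈ 4.5849
d₂ = 20 × 9/30 × 486/106 = (20 × 9 × 486) / (30 × 106) = 87480/3180
≈ 27.51 days

27.51 days


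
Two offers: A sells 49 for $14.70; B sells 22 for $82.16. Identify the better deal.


Deal A: $14.70/49 = $0.3000/unit
Deal B: $82.16/22 = $3.7345/unit
A is cheaper per unit
= Deal A

Deal A


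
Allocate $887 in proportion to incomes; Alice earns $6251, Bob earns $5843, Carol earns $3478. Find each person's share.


Total income = 6251 + 5843 + 3478 = $15572
Alice: $887 × 6251/15572 = $356.06
Bob: $887 × 5843/15572 = $332.82
Carol: $887 × 3478/15572 = $198.11
= Alice: $356.06, Bob: $332.82, Carol: $198.11

Alice: $356.06, Bob: $332.82, Carol: $198.11


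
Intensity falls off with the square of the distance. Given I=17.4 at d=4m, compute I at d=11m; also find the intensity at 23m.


I₁d₁² = I₂d₂²
I at 11m = 17.4 × (4/11)² = 17.4 × 16/121 = 278.4/121 ≈ 2.3008
I at 23m = 17.4 × (4/23)² = 17.4 × 16/529 = 278.4/529 ≈ 0.5263
= 2.3008 and 0.5263

2.3008 and 0.5263


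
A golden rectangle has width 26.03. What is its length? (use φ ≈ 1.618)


φ = (1 + √5) / 2 ≈ 1.618
Length = width × φ = 26.03 × 1.618 = 42.11654
≈ 42.12

42.12


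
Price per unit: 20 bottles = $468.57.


Unit rate = total / quantity
= 468.57 / 20
= $23.43 per unit

$23.43 per unit


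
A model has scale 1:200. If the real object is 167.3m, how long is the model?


Model size = real / scale
= 167.3 / 200
= 0.8365 m

0.8365 m


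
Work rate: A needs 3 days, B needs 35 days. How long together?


Rate of A = 1/3 per day
Rate of B = 1/35 per day
Combined rate = 1/3 + 1/35 = 38/105 ≈ 0.3619 per day
Days = 1 / combined rate = 105/38
≈ 2.76 days

2.76 days


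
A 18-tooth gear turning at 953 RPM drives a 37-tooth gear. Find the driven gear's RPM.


Gear ratio = 18:37 = 18:37
RPM_B = RPM_A × (teeth_A / teeth_B)
= 953 × (18/37)
= 463.6 RPM

463.6 RPM


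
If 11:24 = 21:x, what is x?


Cross multiply: 11 × x = 24 × 21
11x = 504
x = 504 / 11
= 45.82

45.82


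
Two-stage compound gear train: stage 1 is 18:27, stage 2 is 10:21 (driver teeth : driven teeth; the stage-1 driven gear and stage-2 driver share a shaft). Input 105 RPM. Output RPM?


Stage 1: RPM_B = RPM_A × t_A/t_B = 105 × 18/27 = 1890/27 = 70.00
B and C share a shaft → RPM_C = RPM_B
Stage 2: RPM_D = RPM_C × t_C/t_D = RPM_A × (t_A×t_C)/(t_B×t_D)
Overall ratio = (18×10)/(27×21) = 180/567
RPM_D = 105 × 180/567 = 18900/567
≈ 33.33 RPM

33.33 RPM


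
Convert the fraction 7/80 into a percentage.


Percentage = (part / whole) × 100
= (7 / 80) × 100
= 8.75%

8.75%


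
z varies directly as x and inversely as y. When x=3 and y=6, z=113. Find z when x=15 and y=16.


z = k·x/y
Solve for k using the known point: k = z·y/x = 113×6/3 = 678/3 = 226.0000
Now evaluate at x=15, y=16:
z = k × 15 / 16 = (678 × 15) / (3 × 16) = 10170/48
= 211.8750

211.8750


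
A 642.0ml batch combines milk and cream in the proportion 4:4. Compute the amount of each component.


Total parts = 4 + 4 = 8
milk: 642.0 × 4/8 = 321.0ml
cream: 642.0 × 4/8 = 321.0ml
= 321.0ml and 321.0ml

321.0ml and 321.0ml


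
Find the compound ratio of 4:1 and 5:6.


Compound ratio = (4×5) : (1×6)
= 20:6
GCD = 2
= 10:3

10:3


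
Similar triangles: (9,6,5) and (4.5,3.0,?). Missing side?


Scale factor = 4.5/9 = 0.5
Missing side = 5 × 0.5
= 2.5

2.5


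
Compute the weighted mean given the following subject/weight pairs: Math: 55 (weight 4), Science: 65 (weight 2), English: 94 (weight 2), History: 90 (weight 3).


Numerator = 55×4 + 65×2 + 94×2 + 90×3
= 220 + 130 + 188 + 270
= 808
Total weight = 11
Weighted avg = 808/11
= 73.45

73.45


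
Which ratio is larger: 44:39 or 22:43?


44/39 = 1.1282
22/43 = 0.5116
1.1282 > 0.5116, so 44:39 is greater
= 44:39

44:39


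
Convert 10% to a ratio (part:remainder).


10% means 10 parts out of 100; remainder = 90
Part : remainder = 10:90
GCD = 10
= 1:9

1:9


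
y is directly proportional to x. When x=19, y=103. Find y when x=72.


Direct proportion: y/x = constant
k = 103/19 ≈ 5.4211
y₂ = k × 72 = 103 × 72 / 19 = 7416/19
≈ 390.32

390.32


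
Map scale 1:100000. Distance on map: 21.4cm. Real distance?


Real distance = map distance × scale
= 21.4cm × 100000
= 2140000 cm = 21400.0 m
= 21.400 km

21.400 km


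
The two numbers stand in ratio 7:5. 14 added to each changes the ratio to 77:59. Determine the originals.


Let A = 7k, B = 5k.
(7k + 14) / (5k + 14) = 77/59
Cross-multiply: 59(7k + 14) = 77(5k + 14)
413k + 826 = 385k + 1078
413k - 385k = 1078 - 826
28k = 252
k = 252/28 = 9
A = 7×9 = 63, B = 5×9 = 45
= A = 63, B = 45

A = 63, B = 45


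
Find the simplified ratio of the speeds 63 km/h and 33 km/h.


Ratio = 63:33
GCD = 3
Simplified = 21:11
Time ratio (same distance) = 11:21
Speed ratio = 21:11

21:11


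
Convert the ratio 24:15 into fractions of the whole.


Total parts = 24 + 15 = 39
First part: 24/39 = 8/13
Second part: 15/39 = 5/13
= 8/13 and 5/13

8/13 and 5/13


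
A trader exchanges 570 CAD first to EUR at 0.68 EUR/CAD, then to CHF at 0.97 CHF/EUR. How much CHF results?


Step 1: 570 CAD × 0.68 = 387.60 EUR
Step 2: 387.60 EUR × 0.97 = 375.97 CHF
Implied rate CAD→CHF = 0.68 × 0.97 = 0.6596
= 375.97 CHF

375.97 CHF


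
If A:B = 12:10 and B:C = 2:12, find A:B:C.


Match B: multiply A:B by 2 → 24:20
Multiply B:C by 10 → 20:120
Combined: 24:20:120
GCD = 4
= 6:5:30

6:5:30


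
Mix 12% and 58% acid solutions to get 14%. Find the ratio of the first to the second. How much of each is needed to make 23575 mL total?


Let x parts of 12% mix with y parts of 58%.
12x + 58y = 14(x + y)
12x + 58y = 14x + 14y
x(12 - 14) = y(14 - 58)
x/y = (58 - 14)/(14 - 12) = 44/2
Simplify: 22:1
Total parts = 23; one part = 23575/23 = 1025.00 mL
12% solution: 22×1025.00 = 22550.00 mL
58% solution: 1×1025.00 = 1025.00 mL
= ratio 22:1; 22550.00 mL and 1025.00 mL

ratio 22:1; 22550.00 mL and 1025.00 mL


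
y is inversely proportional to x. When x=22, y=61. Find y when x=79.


Inverse proportion: x × y = constant
k = 22 × 61 = 1342
y₂ = k / 79 = 1342 / 79
= 16.99

16.99


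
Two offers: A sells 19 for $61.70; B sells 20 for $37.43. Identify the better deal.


Deal A: $61.70/19 = $3.2474/unit
Deal B: $37.43/20 = $1.8715/unit
B is cheaper per unit
= Deal B

Deal B


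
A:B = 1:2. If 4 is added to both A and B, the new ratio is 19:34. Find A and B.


Let A = 1k, B = 2k.
(1k + 4) / (2k + 4) = 19/34
Cross-multiply: 34(1k + 4) = 19(2k + 4)
34k + 136 = 38k + 76
34k - 38k = 76 - 136
-4k = -60
k = -60/-4 = 15
A = 1×15 = 15, B = 2×15 = 30
= A = 15, B = 30

A = 15, B = 30


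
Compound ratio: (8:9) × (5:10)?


Compound ratio = (8×5) : (9×10)
= 40:90
GCD = 10
= 4:9

4:9


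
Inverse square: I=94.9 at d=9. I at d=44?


I₁d₁² = I₂d₂²
I₂ = I₁ × (d₁/d₂)²
= 94.9 × (9/44)²
= 94.9 × 81/1936
= 7686.9/1936
≈ 3.9705

3.9705


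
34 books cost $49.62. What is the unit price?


Unit rate = total / quantity
= 49.62 / 34
= $1.46 per unit

$1.46 per unit


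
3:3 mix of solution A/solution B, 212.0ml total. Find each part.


Total parts = 3 + 3 = 6
solution A: 212.0 × 3/6 = 106.0ml
solution B: 212.0 × 3/6 = 106.0ml
= 106.0ml and 106.0ml

106.0ml and 106.0ml


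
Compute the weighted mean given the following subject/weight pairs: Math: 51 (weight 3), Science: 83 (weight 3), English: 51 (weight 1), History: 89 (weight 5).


Numerator = 51×3 + 83×3 + 51×1 + 89×5
= 153 + 249 + 51 + 445
= 898
Total weight = 12
Weighted avg = 898/12
= 74.83

74.83


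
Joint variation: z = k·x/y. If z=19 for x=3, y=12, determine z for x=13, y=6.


z = k·x/y
Solve for k using the known point: k = z·y/x = 19×12/3 = 228/3 = 76.0000
Now evaluate at x=13, y=6:
z = k × 13 / 6 = (228 × 13) / (3 × 6) = 2964/18
≈ 164.6667

164.6667


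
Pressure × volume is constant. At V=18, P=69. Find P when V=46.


Inverse proportion: x × y = constant
k = 18 × 69 = 1242
y₂ = k / 46 = 1242 / 46
= 27.00

27.00


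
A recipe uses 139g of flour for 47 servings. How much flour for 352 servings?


Direct proportion: y/x = constant
k = 139/47 ≈ 2.9574
y₂ = k × 352 = 139 × 352 / 47 = 48928/47
≈ 1041.02

1041.02


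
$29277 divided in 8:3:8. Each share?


Total parts = 8 + 3 + 8 = 19
Part 1: 29277 × 8/19 = 12327.16
Part 2: 29277 × 3/19 = 4622.68
Part 3: 29277 × 8/19 = 12327.16
= Part 1: $12327.16, Part 2: $4622.68, Part 3: $12327.16

Part 1: $12327.16, Part 2: $4622.68, Part 3: $12327.16


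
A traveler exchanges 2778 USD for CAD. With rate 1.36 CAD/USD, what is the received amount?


Amount × rate = 2778 × 1.36
= 3778.08 CAD

3778.08 CAD


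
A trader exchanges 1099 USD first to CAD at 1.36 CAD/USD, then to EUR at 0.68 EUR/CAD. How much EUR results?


Step 1: 1099 USD × 1.36 = 1494.64 CAD
Step 2: 1494.64 CAD × 0.68 = 1016.36 EUR
Implied rate USD→EUR = 1.36 × 0.68 = 0.9248
= 1016.36 EUR

1016.36 EUR


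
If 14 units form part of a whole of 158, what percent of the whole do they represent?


Percentage = (part / whole) × 100
= (14 / 158) × 100
≈ 8.86%

8.86%


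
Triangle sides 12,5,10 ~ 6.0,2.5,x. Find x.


Scale factor = 6.0/12 = 0.5
Missing side = 10 × 0.5
= 5.0

5.0


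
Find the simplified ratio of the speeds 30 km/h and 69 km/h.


Ratio = 30:69
GCD = 3
Simplified = 10:23
Time ratio (same distance) = 23:10
Speed ratio = 10:23

10:23


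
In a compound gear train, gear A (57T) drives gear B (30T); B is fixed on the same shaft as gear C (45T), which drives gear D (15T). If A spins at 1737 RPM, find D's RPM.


Stage 1: RPM_B = RPM_A × t_A/t_B = 1737 × 57/30 = 99009/30 = 3300.30
B and C share a shaft → RPM_C = RPM_B
Stage 2: RPM_D = RPM_C × t_C/t_D = RPM_A × (t_A×t_C)/(t_B×t_D)
Overall ratio = (57×45)/(30×15) = 2565/450
RPM_D = 1737 × 2565/450 = 4455405/450
= 9900.90 RPM

9900.90 RPM
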